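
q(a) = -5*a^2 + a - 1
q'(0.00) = 1.00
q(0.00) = -1.00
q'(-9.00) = 91.00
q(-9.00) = -415.00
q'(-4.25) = 43.50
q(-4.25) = -95.56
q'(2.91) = -28.10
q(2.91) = -40.43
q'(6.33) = -62.30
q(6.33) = -195.01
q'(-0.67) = 7.70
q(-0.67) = -3.91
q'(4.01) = -39.10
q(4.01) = -77.39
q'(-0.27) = 3.70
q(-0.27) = -1.63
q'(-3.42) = 35.20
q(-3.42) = -62.90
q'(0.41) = -3.10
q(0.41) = -1.43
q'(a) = 1 - 10*a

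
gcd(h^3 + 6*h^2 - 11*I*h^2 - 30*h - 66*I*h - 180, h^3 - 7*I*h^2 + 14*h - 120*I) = h^2 - 11*I*h - 30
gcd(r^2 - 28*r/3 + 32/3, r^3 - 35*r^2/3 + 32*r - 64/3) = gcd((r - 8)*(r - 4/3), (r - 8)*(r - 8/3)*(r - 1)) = r - 8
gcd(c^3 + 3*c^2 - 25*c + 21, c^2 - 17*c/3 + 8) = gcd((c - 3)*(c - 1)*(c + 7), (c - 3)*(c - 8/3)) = c - 3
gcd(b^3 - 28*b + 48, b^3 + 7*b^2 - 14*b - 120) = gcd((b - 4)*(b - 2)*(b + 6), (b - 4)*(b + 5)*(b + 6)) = b^2 + 2*b - 24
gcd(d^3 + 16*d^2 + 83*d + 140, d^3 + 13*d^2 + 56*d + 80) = d^2 + 9*d + 20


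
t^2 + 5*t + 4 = (t + 1)*(t + 4)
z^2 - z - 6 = (z - 3)*(z + 2)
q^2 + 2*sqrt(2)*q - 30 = (q - 3*sqrt(2))*(q + 5*sqrt(2))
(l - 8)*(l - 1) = l^2 - 9*l + 8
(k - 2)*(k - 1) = k^2 - 3*k + 2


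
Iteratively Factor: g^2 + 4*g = (g + 4)*(g)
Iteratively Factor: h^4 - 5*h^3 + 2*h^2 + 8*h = (h - 2)*(h^3 - 3*h^2 - 4*h) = (h - 2)*(h + 1)*(h^2 - 4*h) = h*(h - 2)*(h + 1)*(h - 4)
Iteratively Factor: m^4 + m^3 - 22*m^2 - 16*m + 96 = (m + 4)*(m^3 - 3*m^2 - 10*m + 24) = (m - 2)*(m + 4)*(m^2 - m - 12) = (m - 2)*(m + 3)*(m + 4)*(m - 4)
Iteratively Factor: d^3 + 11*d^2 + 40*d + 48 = (d + 4)*(d^2 + 7*d + 12) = (d + 3)*(d + 4)*(d + 4)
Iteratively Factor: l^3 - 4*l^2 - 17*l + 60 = (l - 5)*(l^2 + l - 12) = (l - 5)*(l + 4)*(l - 3)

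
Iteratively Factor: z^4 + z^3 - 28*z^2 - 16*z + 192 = (z - 3)*(z^3 + 4*z^2 - 16*z - 64) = (z - 3)*(z + 4)*(z^2 - 16) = (z - 4)*(z - 3)*(z + 4)*(z + 4)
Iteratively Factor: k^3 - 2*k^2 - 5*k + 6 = (k - 1)*(k^2 - k - 6) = (k - 1)*(k + 2)*(k - 3)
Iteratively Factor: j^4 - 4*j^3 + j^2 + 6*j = (j - 2)*(j^3 - 2*j^2 - 3*j) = j*(j - 2)*(j^2 - 2*j - 3) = j*(j - 2)*(j + 1)*(j - 3)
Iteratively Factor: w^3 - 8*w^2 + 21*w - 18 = (w - 3)*(w^2 - 5*w + 6) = (w - 3)*(w - 2)*(w - 3)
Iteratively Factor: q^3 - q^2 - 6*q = (q + 2)*(q^2 - 3*q) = (q - 3)*(q + 2)*(q)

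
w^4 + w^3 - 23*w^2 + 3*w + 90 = (w - 3)^2*(w + 2)*(w + 5)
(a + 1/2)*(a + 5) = a^2 + 11*a/2 + 5/2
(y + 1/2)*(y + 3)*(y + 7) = y^3 + 21*y^2/2 + 26*y + 21/2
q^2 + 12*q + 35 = (q + 5)*(q + 7)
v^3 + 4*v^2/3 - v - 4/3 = (v - 1)*(v + 1)*(v + 4/3)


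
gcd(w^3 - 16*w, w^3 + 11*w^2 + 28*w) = w^2 + 4*w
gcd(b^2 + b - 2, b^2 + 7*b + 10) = b + 2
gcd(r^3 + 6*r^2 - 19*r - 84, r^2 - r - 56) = r + 7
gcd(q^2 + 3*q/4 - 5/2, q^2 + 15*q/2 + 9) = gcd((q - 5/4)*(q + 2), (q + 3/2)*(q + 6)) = 1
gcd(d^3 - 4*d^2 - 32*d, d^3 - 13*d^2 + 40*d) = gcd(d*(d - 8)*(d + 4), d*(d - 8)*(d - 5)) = d^2 - 8*d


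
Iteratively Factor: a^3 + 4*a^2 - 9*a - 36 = (a + 4)*(a^2 - 9) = (a + 3)*(a + 4)*(a - 3)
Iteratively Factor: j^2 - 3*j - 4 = (j - 4)*(j + 1)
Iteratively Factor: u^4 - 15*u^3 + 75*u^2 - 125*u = (u - 5)*(u^3 - 10*u^2 + 25*u) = (u - 5)^2*(u^2 - 5*u) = u*(u - 5)^2*(u - 5)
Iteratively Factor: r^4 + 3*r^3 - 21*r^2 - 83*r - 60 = (r + 1)*(r^3 + 2*r^2 - 23*r - 60) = (r + 1)*(r + 4)*(r^2 - 2*r - 15) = (r - 5)*(r + 1)*(r + 4)*(r + 3)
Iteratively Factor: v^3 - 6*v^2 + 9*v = (v)*(v^2 - 6*v + 9) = v*(v - 3)*(v - 3)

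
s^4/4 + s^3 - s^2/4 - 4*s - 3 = (s/4 + 1/4)*(s - 2)*(s + 2)*(s + 3)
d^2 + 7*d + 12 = (d + 3)*(d + 4)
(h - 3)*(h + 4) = h^2 + h - 12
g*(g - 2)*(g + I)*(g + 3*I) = g^4 - 2*g^3 + 4*I*g^3 - 3*g^2 - 8*I*g^2 + 6*g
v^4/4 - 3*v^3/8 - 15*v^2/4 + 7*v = v*(v/4 + 1)*(v - 7/2)*(v - 2)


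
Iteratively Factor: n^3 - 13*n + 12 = (n - 1)*(n^2 + n - 12) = (n - 1)*(n + 4)*(n - 3)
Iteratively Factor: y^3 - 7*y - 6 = (y + 1)*(y^2 - y - 6) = (y + 1)*(y + 2)*(y - 3)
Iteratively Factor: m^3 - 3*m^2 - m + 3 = (m - 3)*(m^2 - 1) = (m - 3)*(m - 1)*(m + 1)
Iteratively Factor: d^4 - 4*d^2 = (d - 2)*(d^3 + 2*d^2) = d*(d - 2)*(d^2 + 2*d) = d^2*(d - 2)*(d + 2)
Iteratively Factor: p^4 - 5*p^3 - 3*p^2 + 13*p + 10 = (p - 5)*(p^3 - 3*p - 2) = (p - 5)*(p + 1)*(p^2 - p - 2) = (p - 5)*(p - 2)*(p + 1)*(p + 1)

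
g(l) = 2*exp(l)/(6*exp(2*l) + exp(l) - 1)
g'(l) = 2*(-12*exp(2*l) - exp(l))*exp(l)/(6*exp(2*l) + exp(l) - 1)^2 + 2*exp(l)/(6*exp(2*l) + exp(l) - 1)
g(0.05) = 0.31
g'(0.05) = -0.36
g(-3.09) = -0.10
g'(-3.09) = -0.10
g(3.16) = 0.01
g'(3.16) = -0.01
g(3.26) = 0.01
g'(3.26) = -0.01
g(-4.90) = -0.02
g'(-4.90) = -0.02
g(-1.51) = -0.91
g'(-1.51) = -2.42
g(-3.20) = -0.09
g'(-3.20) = -0.09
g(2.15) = 0.04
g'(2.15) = -0.04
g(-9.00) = 0.00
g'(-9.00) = 0.00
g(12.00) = 0.00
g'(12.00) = 0.00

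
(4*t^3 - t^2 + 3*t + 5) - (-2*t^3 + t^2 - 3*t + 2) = 6*t^3 - 2*t^2 + 6*t + 3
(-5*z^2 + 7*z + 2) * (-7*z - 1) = 35*z^3 - 44*z^2 - 21*z - 2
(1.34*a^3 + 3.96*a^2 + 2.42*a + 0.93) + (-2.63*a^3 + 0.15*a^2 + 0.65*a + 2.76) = -1.29*a^3 + 4.11*a^2 + 3.07*a + 3.69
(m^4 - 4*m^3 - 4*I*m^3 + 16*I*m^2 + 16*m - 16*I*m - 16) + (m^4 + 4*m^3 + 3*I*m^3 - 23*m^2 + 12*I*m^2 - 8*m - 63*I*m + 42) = 2*m^4 - I*m^3 - 23*m^2 + 28*I*m^2 + 8*m - 79*I*m + 26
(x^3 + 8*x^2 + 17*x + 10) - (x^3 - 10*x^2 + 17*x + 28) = 18*x^2 - 18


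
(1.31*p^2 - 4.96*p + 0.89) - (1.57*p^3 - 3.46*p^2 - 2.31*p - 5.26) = -1.57*p^3 + 4.77*p^2 - 2.65*p + 6.15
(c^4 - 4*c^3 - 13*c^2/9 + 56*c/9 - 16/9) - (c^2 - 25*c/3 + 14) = c^4 - 4*c^3 - 22*c^2/9 + 131*c/9 - 142/9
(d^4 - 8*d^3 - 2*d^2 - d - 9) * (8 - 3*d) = -3*d^5 + 32*d^4 - 58*d^3 - 13*d^2 + 19*d - 72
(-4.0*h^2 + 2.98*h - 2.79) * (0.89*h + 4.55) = -3.56*h^3 - 15.5478*h^2 + 11.0759*h - 12.6945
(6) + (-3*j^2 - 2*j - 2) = -3*j^2 - 2*j + 4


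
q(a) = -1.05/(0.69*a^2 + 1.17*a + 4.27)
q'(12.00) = 0.00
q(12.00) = -0.01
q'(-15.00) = -0.00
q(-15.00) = -0.01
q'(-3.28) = -0.06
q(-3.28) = -0.13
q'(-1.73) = -0.07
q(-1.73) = -0.24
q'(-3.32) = -0.06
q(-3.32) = -0.13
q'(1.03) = 0.07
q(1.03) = -0.17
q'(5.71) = 0.01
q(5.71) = -0.03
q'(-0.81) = 0.00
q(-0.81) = -0.28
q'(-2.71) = -0.07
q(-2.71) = -0.17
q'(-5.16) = -0.02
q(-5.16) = -0.06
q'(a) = -1.05*(-1.38*a - 1.17)/(0.69*a^2 + 1.17*a + 4.27)^2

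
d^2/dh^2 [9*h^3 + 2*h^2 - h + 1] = 54*h + 4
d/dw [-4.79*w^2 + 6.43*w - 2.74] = 6.43 - 9.58*w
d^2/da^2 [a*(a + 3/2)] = 2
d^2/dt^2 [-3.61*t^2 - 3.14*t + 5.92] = -7.22000000000000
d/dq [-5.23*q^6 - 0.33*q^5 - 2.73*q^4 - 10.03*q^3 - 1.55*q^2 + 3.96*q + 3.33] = -31.38*q^5 - 1.65*q^4 - 10.92*q^3 - 30.09*q^2 - 3.1*q + 3.96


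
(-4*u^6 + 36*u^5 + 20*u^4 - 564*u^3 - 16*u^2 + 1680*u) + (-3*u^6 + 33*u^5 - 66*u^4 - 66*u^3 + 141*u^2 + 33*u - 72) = -7*u^6 + 69*u^5 - 46*u^4 - 630*u^3 + 125*u^2 + 1713*u - 72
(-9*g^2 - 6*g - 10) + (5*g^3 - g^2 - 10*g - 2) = 5*g^3 - 10*g^2 - 16*g - 12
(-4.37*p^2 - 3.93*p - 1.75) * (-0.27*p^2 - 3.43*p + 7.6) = 1.1799*p^4 + 16.0502*p^3 - 19.2596*p^2 - 23.8655*p - 13.3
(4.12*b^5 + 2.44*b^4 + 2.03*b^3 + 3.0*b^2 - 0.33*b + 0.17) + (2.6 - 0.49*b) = 4.12*b^5 + 2.44*b^4 + 2.03*b^3 + 3.0*b^2 - 0.82*b + 2.77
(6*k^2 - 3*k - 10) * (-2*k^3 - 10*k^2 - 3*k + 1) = -12*k^5 - 54*k^4 + 32*k^3 + 115*k^2 + 27*k - 10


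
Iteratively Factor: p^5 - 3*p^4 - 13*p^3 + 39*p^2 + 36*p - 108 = (p - 3)*(p^4 - 13*p^2 + 36) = (p - 3)*(p - 2)*(p^3 + 2*p^2 - 9*p - 18) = (p - 3)*(p - 2)*(p + 3)*(p^2 - p - 6) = (p - 3)^2*(p - 2)*(p + 3)*(p + 2)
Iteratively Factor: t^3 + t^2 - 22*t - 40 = (t + 2)*(t^2 - t - 20) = (t - 5)*(t + 2)*(t + 4)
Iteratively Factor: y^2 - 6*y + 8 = (y - 4)*(y - 2)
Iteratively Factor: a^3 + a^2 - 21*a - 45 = (a + 3)*(a^2 - 2*a - 15) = (a + 3)^2*(a - 5)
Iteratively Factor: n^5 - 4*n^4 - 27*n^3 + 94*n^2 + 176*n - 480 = (n + 4)*(n^4 - 8*n^3 + 5*n^2 + 74*n - 120) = (n - 5)*(n + 4)*(n^3 - 3*n^2 - 10*n + 24) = (n - 5)*(n + 3)*(n + 4)*(n^2 - 6*n + 8) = (n - 5)*(n - 4)*(n + 3)*(n + 4)*(n - 2)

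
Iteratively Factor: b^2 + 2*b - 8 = (b - 2)*(b + 4)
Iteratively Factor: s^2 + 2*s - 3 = (s + 3)*(s - 1)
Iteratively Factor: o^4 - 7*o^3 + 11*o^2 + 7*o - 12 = (o + 1)*(o^3 - 8*o^2 + 19*o - 12) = (o - 3)*(o + 1)*(o^2 - 5*o + 4) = (o - 4)*(o - 3)*(o + 1)*(o - 1)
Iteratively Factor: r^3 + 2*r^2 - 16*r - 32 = (r + 4)*(r^2 - 2*r - 8) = (r - 4)*(r + 4)*(r + 2)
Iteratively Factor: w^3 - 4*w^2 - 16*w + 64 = (w - 4)*(w^2 - 16) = (w - 4)*(w + 4)*(w - 4)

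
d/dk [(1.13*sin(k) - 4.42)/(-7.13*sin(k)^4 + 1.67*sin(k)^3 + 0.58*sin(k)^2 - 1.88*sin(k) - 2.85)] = (24.1707*sin(k)^4 - 129.8326*sin(k)^3 + 21.4888*sin(k)^2 + 5.1272*sin(k) - 11.5301)*cos(k)/(50.8369*sin(k)^8 - 23.8142*sin(k)^7 - 5.4819*sin(k)^6 + 28.746*sin(k)^5 + 34.6982*sin(k)^4 - 11.6998*sin(k)^3 + 0.2284*sin(k)^2 + 10.716*sin(k) + 8.1225)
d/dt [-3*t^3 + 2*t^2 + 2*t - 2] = -9*t^2 + 4*t + 2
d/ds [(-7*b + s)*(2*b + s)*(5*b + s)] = -39*b^2 + 3*s^2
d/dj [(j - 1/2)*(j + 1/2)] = 2*j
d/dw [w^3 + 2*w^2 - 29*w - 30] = 3*w^2 + 4*w - 29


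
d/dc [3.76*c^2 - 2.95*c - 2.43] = 7.52*c - 2.95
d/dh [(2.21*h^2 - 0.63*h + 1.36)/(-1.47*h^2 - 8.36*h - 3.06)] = (-19.4017*h^2 - 9.5268*h + 13.2974)/(2.1609*h^4 + 24.5784*h^3 + 78.886*h^2 + 51.1632*h + 9.3636)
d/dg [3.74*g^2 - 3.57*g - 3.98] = 7.48*g - 3.57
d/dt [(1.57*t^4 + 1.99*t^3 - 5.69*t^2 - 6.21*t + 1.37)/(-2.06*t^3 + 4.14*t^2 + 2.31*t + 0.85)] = (-3.2342*t^6 + 12.9996*t^5 + 7.3973*t^4 - 11.0534*t^3 + 26.1066*t^2 - 21.0166*t - 8.4432)/(4.2436*t^6 - 17.0568*t^5 + 7.6224*t^4 + 15.6248*t^3 + 12.3741*t^2 + 3.927*t + 0.7225)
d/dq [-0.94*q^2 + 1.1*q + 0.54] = 1.1 - 1.88*q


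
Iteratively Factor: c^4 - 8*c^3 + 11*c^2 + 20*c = (c - 5)*(c^3 - 3*c^2 - 4*c) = (c - 5)*(c - 4)*(c^2 + c) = (c - 5)*(c - 4)*(c + 1)*(c)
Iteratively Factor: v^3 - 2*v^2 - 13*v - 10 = (v + 1)*(v^2 - 3*v - 10) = (v - 5)*(v + 1)*(v + 2)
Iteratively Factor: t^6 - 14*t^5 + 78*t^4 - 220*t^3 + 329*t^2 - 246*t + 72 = (t - 4)*(t^5 - 10*t^4 + 38*t^3 - 68*t^2 + 57*t - 18) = (t - 4)*(t - 3)*(t^4 - 7*t^3 + 17*t^2 - 17*t + 6) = (t - 4)*(t - 3)^2*(t^3 - 4*t^2 + 5*t - 2) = (t - 4)*(t - 3)^2*(t - 1)*(t^2 - 3*t + 2) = (t - 4)*(t - 3)^2*(t - 1)^2*(t - 2)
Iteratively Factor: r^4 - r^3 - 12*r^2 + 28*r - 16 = (r - 1)*(r^3 - 12*r + 16) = (r - 1)*(r + 4)*(r^2 - 4*r + 4) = (r - 2)*(r - 1)*(r + 4)*(r - 2)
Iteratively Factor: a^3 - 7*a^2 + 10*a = (a - 5)*(a^2 - 2*a) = (a - 5)*(a - 2)*(a)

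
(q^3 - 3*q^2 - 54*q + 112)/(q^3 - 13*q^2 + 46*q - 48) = (q + 7)/(q - 3)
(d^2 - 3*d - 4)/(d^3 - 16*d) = (d + 1)/(d*(d + 4))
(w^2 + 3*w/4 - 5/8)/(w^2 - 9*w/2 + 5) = (8*w^2 + 6*w - 5)/(4*(2*w^2 - 9*w + 10))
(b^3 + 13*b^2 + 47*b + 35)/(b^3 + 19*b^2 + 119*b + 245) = (b + 1)/(b + 7)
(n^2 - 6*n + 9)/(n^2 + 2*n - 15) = (n - 3)/(n + 5)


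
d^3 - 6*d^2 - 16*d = d*(d - 8)*(d + 2)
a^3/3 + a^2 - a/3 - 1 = (a/3 + 1)*(a - 1)*(a + 1)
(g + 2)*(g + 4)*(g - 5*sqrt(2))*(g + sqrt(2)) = g^4 - 4*sqrt(2)*g^3 + 6*g^3 - 24*sqrt(2)*g^2 - 2*g^2 - 60*g - 32*sqrt(2)*g - 80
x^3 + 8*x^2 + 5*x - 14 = (x - 1)*(x + 2)*(x + 7)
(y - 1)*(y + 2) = y^2 + y - 2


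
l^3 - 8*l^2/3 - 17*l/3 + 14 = (l - 3)*(l - 2)*(l + 7/3)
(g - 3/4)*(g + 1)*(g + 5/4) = g^3 + 3*g^2/2 - 7*g/16 - 15/16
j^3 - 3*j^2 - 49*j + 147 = (j - 7)*(j - 3)*(j + 7)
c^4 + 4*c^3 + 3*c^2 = c^2*(c + 1)*(c + 3)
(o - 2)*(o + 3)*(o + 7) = o^3 + 8*o^2 + o - 42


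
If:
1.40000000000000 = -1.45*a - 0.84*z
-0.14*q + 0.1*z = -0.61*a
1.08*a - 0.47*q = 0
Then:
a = 1.44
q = 3.31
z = -4.15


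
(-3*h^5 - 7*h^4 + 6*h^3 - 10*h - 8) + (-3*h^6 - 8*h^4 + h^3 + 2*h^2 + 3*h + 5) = -3*h^6 - 3*h^5 - 15*h^4 + 7*h^3 + 2*h^2 - 7*h - 3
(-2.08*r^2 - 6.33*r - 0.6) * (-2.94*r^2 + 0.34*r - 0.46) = 6.1152*r^4 + 17.903*r^3 + 0.5686*r^2 + 2.7078*r + 0.276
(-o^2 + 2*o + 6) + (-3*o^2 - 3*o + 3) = -4*o^2 - o + 9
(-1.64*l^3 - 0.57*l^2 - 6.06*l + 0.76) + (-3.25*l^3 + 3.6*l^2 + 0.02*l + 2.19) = -4.89*l^3 + 3.03*l^2 - 6.04*l + 2.95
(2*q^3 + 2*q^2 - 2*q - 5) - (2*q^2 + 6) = 2*q^3 - 2*q - 11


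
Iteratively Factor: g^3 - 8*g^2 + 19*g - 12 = (g - 4)*(g^2 - 4*g + 3) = (g - 4)*(g - 1)*(g - 3)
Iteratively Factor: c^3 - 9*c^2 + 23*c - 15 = (c - 5)*(c^2 - 4*c + 3) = (c - 5)*(c - 1)*(c - 3)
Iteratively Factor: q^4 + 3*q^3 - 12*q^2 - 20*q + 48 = (q + 3)*(q^3 - 12*q + 16) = (q - 2)*(q + 3)*(q^2 + 2*q - 8) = (q - 2)^2*(q + 3)*(q + 4)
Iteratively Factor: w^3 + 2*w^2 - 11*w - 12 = (w - 3)*(w^2 + 5*w + 4) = (w - 3)*(w + 1)*(w + 4)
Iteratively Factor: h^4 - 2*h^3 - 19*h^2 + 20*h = (h - 5)*(h^3 + 3*h^2 - 4*h) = h*(h - 5)*(h^2 + 3*h - 4) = h*(h - 5)*(h - 1)*(h + 4)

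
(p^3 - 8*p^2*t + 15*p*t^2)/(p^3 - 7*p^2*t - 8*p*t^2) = (-p^2 + 8*p*t - 15*t^2)/(-p^2 + 7*p*t + 8*t^2)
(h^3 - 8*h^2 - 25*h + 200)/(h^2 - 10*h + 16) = (h^2 - 25)/(h - 2)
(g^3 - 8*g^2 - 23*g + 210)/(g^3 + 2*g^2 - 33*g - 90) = (g - 7)/(g + 3)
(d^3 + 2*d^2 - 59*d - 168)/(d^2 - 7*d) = (d^3 + 2*d^2 - 59*d - 168)/(d*(d - 7))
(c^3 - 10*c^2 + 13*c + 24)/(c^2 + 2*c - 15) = (c^2 - 7*c - 8)/(c + 5)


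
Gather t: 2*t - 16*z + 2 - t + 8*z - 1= t - 8*z + 1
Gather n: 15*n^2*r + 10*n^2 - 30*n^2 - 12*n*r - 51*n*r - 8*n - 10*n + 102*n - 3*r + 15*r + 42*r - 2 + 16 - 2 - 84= n^2*(15*r - 20) + n*(84 - 63*r) + 54*r - 72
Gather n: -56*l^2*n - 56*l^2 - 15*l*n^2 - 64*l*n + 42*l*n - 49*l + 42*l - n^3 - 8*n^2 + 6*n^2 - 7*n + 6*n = -56*l^2 - 7*l - n^3 + n^2*(-15*l - 2) + n*(-56*l^2 - 22*l - 1)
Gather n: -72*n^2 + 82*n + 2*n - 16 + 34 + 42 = -72*n^2 + 84*n + 60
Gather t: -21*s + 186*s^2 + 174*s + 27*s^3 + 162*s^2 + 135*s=27*s^3 + 348*s^2 + 288*s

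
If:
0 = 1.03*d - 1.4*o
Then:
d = 1.35922330097087*o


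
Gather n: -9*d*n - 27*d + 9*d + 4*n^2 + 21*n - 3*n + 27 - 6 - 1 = -18*d + 4*n^2 + n*(18 - 9*d) + 20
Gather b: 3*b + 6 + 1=3*b + 7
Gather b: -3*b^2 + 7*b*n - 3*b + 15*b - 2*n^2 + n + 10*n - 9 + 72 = -3*b^2 + b*(7*n + 12) - 2*n^2 + 11*n + 63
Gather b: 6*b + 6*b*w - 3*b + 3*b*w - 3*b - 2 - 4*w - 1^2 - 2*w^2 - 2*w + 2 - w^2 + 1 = 9*b*w - 3*w^2 - 6*w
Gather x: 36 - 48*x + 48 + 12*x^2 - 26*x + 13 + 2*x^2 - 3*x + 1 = 14*x^2 - 77*x + 98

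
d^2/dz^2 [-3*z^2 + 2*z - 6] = -6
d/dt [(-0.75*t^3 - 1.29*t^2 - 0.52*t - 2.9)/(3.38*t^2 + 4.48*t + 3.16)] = (-2.535*t^4 - 6.72*t^3 - 11.1316*t^2 + 11.4512*t + 11.3488)/(11.4244*t^4 + 30.2848*t^3 + 41.432*t^2 + 28.3136*t + 9.9856)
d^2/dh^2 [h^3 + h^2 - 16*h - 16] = 6*h + 2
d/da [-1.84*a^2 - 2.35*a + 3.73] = -3.68*a - 2.35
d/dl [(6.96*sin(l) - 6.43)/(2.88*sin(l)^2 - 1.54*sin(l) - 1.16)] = (-20.0448*sin(l)^2 + 37.0368*sin(l) - 17.9758)*cos(l)/(8.2944*sin(l)^4 - 8.8704*sin(l)^3 - 4.31*sin(l)^2 + 3.5728*sin(l) + 1.3456)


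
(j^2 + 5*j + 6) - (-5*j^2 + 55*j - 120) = 6*j^2 - 50*j + 126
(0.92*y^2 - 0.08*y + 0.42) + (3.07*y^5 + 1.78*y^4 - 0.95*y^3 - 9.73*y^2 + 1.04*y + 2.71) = 3.07*y^5 + 1.78*y^4 - 0.95*y^3 - 8.81*y^2 + 0.96*y + 3.13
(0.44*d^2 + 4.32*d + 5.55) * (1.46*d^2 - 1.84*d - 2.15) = 0.6424*d^4 + 5.4976*d^3 - 0.791800000000001*d^2 - 19.5*d - 11.9325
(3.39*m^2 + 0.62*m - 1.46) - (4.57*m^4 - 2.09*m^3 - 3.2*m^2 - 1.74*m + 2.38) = -4.57*m^4 + 2.09*m^3 + 6.59*m^2 + 2.36*m - 3.84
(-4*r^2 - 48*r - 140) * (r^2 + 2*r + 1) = -4*r^4 - 56*r^3 - 240*r^2 - 328*r - 140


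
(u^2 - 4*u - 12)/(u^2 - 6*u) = (u + 2)/u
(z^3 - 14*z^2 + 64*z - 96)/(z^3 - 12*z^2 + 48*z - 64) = (z - 6)/(z - 4)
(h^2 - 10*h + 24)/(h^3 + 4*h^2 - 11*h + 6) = (h^2 - 10*h + 24)/(h^3 + 4*h^2 - 11*h + 6)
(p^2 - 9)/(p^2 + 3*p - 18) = (p + 3)/(p + 6)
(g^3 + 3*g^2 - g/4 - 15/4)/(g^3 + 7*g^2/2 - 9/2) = (g + 5/2)/(g + 3)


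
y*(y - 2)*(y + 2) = y^3 - 4*y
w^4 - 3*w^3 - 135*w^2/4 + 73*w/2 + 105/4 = (w - 7)*(w - 3/2)*(w + 1/2)*(w + 5)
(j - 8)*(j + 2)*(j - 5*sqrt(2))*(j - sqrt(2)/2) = j^4 - 11*sqrt(2)*j^3/2 - 6*j^3 - 11*j^2 + 33*sqrt(2)*j^2 - 30*j + 88*sqrt(2)*j - 80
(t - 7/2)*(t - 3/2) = t^2 - 5*t + 21/4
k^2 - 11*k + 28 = (k - 7)*(k - 4)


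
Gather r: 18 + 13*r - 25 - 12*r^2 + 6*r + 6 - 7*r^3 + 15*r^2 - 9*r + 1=-7*r^3 + 3*r^2 + 10*r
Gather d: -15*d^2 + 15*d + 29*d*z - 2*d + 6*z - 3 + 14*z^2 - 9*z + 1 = -15*d^2 + d*(29*z + 13) + 14*z^2 - 3*z - 2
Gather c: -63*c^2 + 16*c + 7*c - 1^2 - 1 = -63*c^2 + 23*c - 2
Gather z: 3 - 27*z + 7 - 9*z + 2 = 12 - 36*z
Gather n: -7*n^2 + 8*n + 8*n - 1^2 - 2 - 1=-7*n^2 + 16*n - 4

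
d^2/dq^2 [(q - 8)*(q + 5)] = 2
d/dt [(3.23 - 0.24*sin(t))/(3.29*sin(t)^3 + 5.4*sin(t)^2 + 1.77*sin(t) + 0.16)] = (1.5792*sin(t)^3 - 30.5841*sin(t)^2 - 34.884*sin(t) - 5.7555)*cos(t)/(10.8241*sin(t)^6 + 35.532*sin(t)^5 + 40.8066*sin(t)^4 + 20.1688*sin(t)^3 + 4.8609*sin(t)^2 + 0.5664*sin(t) + 0.0256)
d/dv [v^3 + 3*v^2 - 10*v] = 3*v^2 + 6*v - 10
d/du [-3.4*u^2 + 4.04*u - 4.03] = 4.04 - 6.8*u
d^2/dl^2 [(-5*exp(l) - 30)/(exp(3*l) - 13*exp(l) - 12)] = 5*(((exp(l) + 6)*(9*exp(2*l) - 13) + 2*(3*exp(2*l) - 13)*exp(l))*(-exp(3*l) + 13*exp(l) + 12) + 2*(exp(l) + 6)*(3*exp(2*l) - 13)^2*exp(l) + (-exp(3*l) + 13*exp(l) + 12)^2)*exp(l)/(-exp(3*l) + 13*exp(l) + 12)^3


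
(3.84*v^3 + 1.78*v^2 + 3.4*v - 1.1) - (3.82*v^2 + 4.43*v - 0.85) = 3.84*v^3 - 2.04*v^2 - 1.03*v - 0.25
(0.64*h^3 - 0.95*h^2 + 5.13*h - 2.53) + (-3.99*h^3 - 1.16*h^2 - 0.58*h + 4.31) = -3.35*h^3 - 2.11*h^2 + 4.55*h + 1.78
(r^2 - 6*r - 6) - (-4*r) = r^2 - 2*r - 6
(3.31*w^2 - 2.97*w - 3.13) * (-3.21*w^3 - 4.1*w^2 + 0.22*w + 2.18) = -10.6251*w^5 - 4.0373*w^4 + 22.9525*w^3 + 19.3954*w^2 - 7.1632*w - 6.8234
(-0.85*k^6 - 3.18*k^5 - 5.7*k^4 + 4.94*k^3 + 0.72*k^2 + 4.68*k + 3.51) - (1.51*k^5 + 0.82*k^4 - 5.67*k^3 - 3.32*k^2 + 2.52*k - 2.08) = -0.85*k^6 - 4.69*k^5 - 6.52*k^4 + 10.61*k^3 + 4.04*k^2 + 2.16*k + 5.59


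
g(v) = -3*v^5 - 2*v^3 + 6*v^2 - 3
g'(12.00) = -311760.00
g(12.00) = -749091.00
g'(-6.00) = -19728.00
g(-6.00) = 23973.00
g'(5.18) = -10898.50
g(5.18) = -11308.44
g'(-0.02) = -0.24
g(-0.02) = -3.00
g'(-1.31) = -70.19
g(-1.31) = 23.37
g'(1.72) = -128.39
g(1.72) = -40.59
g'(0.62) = 2.92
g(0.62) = -1.45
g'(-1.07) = -39.37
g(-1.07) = 10.53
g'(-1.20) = -54.14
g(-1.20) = 16.56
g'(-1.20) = -54.14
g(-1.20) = 16.56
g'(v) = -15*v^4 - 6*v^2 + 12*v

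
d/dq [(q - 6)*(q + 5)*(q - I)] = 3*q^2 - 2*q*(1 + I) - 30 + I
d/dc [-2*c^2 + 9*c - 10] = 9 - 4*c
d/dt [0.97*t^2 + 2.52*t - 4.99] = 1.94*t + 2.52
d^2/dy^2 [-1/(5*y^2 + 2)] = 10*(2 - 15*y^2)/(5*y^2 + 2)^3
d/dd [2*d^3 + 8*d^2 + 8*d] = 6*d^2 + 16*d + 8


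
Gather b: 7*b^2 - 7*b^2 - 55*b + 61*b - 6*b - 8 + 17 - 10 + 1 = 0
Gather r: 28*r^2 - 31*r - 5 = 28*r^2 - 31*r - 5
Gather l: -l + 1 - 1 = -l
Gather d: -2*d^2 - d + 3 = -2*d^2 - d + 3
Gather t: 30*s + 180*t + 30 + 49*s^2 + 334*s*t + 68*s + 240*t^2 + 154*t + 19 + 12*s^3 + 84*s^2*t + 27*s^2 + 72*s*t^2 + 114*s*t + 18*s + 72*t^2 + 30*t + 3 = 12*s^3 + 76*s^2 + 116*s + t^2*(72*s + 312) + t*(84*s^2 + 448*s + 364) + 52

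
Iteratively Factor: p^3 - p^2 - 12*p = (p + 3)*(p^2 - 4*p) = (p - 4)*(p + 3)*(p)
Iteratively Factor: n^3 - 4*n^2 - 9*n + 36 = (n - 3)*(n^2 - n - 12) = (n - 3)*(n + 3)*(n - 4)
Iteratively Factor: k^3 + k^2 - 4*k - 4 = (k - 2)*(k^2 + 3*k + 2) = (k - 2)*(k + 1)*(k + 2)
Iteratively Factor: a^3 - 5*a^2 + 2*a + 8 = (a - 4)*(a^2 - a - 2) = (a - 4)*(a - 2)*(a + 1)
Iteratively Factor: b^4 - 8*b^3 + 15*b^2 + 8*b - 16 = (b + 1)*(b^3 - 9*b^2 + 24*b - 16) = (b - 4)*(b + 1)*(b^2 - 5*b + 4) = (b - 4)^2*(b + 1)*(b - 1)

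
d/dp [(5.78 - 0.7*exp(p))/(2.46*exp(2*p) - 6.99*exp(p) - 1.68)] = (1.722*exp(2*p) - 28.4376*exp(p) + 41.5782)*exp(p)/(6.0516*exp(4*p) - 34.3908*exp(3*p) + 40.5945*exp(2*p) + 23.4864*exp(p) + 2.8224)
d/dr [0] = 0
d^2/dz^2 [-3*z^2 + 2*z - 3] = -6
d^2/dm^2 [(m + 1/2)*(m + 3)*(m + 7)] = 6*m + 21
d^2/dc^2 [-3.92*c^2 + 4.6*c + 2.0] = -7.84000000000000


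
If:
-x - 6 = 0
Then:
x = -6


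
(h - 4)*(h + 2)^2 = h^3 - 12*h - 16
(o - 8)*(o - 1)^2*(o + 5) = o^4 - 5*o^3 - 33*o^2 + 77*o - 40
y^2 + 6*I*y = y*(y + 6*I)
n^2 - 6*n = n*(n - 6)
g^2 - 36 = (g - 6)*(g + 6)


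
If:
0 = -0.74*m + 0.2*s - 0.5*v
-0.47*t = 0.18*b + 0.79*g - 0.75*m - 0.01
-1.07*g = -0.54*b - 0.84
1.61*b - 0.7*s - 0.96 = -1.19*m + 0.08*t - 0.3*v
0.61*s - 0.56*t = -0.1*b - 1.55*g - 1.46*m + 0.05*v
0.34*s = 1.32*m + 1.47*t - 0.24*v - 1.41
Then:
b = -0.46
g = 0.55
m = 0.35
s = -2.45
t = -0.17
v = -1.50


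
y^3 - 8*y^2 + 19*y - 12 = (y - 4)*(y - 3)*(y - 1)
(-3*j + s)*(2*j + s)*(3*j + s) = -18*j^3 - 9*j^2*s + 2*j*s^2 + s^3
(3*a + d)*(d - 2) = 3*a*d - 6*a + d^2 - 2*d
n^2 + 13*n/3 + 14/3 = (n + 2)*(n + 7/3)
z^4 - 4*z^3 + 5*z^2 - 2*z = z*(z - 2)*(z - 1)^2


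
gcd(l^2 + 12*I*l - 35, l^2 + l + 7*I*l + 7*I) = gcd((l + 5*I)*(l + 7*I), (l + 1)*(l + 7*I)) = l + 7*I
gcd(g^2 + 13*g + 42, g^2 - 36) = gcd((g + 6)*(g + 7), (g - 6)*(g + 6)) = g + 6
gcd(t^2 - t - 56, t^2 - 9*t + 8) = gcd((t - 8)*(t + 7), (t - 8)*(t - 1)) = t - 8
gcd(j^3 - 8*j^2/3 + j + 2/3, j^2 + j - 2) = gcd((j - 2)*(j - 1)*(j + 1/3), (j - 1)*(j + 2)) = j - 1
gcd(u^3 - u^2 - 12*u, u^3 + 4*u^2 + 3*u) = u^2 + 3*u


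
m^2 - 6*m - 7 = (m - 7)*(m + 1)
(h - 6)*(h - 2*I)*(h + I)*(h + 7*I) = h^4 - 6*h^3 + 6*I*h^3 + 9*h^2 - 36*I*h^2 - 54*h + 14*I*h - 84*I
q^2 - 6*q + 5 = (q - 5)*(q - 1)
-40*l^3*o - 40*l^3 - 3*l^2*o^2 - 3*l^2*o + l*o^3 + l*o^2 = (-8*l + o)*(5*l + o)*(l*o + l)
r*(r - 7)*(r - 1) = r^3 - 8*r^2 + 7*r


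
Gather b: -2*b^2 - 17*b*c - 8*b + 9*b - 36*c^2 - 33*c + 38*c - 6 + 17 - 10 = -2*b^2 + b*(1 - 17*c) - 36*c^2 + 5*c + 1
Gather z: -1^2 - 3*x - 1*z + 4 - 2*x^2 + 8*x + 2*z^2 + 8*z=-2*x^2 + 5*x + 2*z^2 + 7*z + 3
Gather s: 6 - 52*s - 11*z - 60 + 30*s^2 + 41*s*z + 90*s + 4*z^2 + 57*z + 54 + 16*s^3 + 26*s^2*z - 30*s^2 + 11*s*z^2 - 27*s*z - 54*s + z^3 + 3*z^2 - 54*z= 16*s^3 + 26*s^2*z + s*(11*z^2 + 14*z - 16) + z^3 + 7*z^2 - 8*z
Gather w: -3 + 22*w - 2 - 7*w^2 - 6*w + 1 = -7*w^2 + 16*w - 4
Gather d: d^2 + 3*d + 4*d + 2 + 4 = d^2 + 7*d + 6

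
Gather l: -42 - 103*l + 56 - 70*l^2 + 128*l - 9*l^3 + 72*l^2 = -9*l^3 + 2*l^2 + 25*l + 14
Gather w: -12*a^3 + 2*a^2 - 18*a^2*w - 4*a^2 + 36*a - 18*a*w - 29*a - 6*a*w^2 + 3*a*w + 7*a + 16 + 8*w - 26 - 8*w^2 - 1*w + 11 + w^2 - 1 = -12*a^3 - 2*a^2 + 14*a + w^2*(-6*a - 7) + w*(-18*a^2 - 15*a + 7)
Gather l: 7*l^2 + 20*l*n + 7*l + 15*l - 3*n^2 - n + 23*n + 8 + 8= 7*l^2 + l*(20*n + 22) - 3*n^2 + 22*n + 16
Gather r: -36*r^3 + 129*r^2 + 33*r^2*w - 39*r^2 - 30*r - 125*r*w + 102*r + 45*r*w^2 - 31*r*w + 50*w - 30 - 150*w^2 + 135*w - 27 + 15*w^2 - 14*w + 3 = -36*r^3 + r^2*(33*w + 90) + r*(45*w^2 - 156*w + 72) - 135*w^2 + 171*w - 54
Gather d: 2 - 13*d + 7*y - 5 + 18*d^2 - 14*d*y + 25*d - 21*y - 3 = 18*d^2 + d*(12 - 14*y) - 14*y - 6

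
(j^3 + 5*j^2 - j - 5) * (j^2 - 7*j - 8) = j^5 - 2*j^4 - 44*j^3 - 38*j^2 + 43*j + 40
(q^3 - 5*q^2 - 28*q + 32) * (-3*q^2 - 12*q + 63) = -3*q^5 + 3*q^4 + 207*q^3 - 75*q^2 - 2148*q + 2016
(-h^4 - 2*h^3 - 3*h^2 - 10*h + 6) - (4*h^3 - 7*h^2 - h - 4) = -h^4 - 6*h^3 + 4*h^2 - 9*h + 10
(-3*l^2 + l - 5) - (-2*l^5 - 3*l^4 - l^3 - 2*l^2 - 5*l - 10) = 2*l^5 + 3*l^4 + l^3 - l^2 + 6*l + 5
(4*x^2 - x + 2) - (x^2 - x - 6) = 3*x^2 + 8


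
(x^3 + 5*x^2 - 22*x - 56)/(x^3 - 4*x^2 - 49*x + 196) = (x + 2)/(x - 7)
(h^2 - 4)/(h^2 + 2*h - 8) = (h + 2)/(h + 4)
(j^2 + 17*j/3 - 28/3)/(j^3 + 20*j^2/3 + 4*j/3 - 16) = (j + 7)/(j^2 + 8*j + 12)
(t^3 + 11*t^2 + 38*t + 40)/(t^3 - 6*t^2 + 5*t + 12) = (t^3 + 11*t^2 + 38*t + 40)/(t^3 - 6*t^2 + 5*t + 12)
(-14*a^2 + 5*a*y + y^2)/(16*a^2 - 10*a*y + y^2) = (7*a + y)/(-8*a + y)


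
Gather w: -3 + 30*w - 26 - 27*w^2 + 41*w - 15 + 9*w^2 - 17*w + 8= -18*w^2 + 54*w - 36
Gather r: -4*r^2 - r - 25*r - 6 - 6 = -4*r^2 - 26*r - 12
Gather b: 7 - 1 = 6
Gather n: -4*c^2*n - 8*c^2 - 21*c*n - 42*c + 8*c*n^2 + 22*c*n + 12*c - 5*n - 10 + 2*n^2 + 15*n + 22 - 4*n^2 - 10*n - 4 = -8*c^2 - 30*c + n^2*(8*c - 2) + n*(-4*c^2 + c) + 8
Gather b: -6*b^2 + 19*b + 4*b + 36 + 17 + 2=-6*b^2 + 23*b + 55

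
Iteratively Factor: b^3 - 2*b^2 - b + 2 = (b + 1)*(b^2 - 3*b + 2) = (b - 2)*(b + 1)*(b - 1)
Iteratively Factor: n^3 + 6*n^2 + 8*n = (n)*(n^2 + 6*n + 8) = n*(n + 4)*(n + 2)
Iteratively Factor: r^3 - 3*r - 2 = (r - 2)*(r^2 + 2*r + 1) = (r - 2)*(r + 1)*(r + 1)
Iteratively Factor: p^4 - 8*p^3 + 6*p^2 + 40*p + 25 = (p + 1)*(p^3 - 9*p^2 + 15*p + 25) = (p - 5)*(p + 1)*(p^2 - 4*p - 5) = (p - 5)^2*(p + 1)*(p + 1)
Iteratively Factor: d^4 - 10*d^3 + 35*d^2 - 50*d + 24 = (d - 2)*(d^3 - 8*d^2 + 19*d - 12) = (d - 3)*(d - 2)*(d^2 - 5*d + 4) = (d - 3)*(d - 2)*(d - 1)*(d - 4)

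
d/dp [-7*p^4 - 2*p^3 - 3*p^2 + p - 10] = -28*p^3 - 6*p^2 - 6*p + 1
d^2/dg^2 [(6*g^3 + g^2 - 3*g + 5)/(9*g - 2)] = 2*(486*g^3 - 324*g^2 + 72*g + 355)/(729*g^3 - 486*g^2 + 108*g - 8)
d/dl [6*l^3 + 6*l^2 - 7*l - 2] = 18*l^2 + 12*l - 7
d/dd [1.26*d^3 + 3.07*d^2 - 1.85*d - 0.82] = 3.78*d^2 + 6.14*d - 1.85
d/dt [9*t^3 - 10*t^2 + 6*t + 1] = 27*t^2 - 20*t + 6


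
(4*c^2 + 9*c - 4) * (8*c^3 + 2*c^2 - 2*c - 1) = 32*c^5 + 80*c^4 - 22*c^3 - 30*c^2 - c + 4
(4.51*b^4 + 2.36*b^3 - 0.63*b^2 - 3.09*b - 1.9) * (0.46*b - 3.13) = 2.0746*b^5 - 13.0307*b^4 - 7.6766*b^3 + 0.5505*b^2 + 8.7977*b + 5.947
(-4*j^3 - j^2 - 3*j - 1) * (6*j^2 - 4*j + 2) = -24*j^5 + 10*j^4 - 22*j^3 + 4*j^2 - 2*j - 2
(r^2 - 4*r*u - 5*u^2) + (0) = r^2 - 4*r*u - 5*u^2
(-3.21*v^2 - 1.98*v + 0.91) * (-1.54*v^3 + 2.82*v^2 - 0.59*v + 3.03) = 4.9434*v^5 - 6.003*v^4 - 5.0911*v^3 - 5.9919*v^2 - 6.5363*v + 2.7573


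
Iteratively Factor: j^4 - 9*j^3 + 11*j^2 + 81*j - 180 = (j - 3)*(j^3 - 6*j^2 - 7*j + 60) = (j - 4)*(j - 3)*(j^2 - 2*j - 15) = (j - 5)*(j - 4)*(j - 3)*(j + 3)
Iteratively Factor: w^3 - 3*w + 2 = (w + 2)*(w^2 - 2*w + 1) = (w - 1)*(w + 2)*(w - 1)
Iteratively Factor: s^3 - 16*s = (s - 4)*(s^2 + 4*s) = (s - 4)*(s + 4)*(s)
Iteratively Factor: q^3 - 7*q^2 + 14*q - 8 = (q - 4)*(q^2 - 3*q + 2) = (q - 4)*(q - 1)*(q - 2)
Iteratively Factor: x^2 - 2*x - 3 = (x - 3)*(x + 1)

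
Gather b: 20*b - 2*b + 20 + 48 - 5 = 18*b + 63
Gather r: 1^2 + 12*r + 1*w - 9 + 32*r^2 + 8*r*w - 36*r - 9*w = 32*r^2 + r*(8*w - 24) - 8*w - 8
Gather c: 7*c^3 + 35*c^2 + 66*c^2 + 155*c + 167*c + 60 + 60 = 7*c^3 + 101*c^2 + 322*c + 120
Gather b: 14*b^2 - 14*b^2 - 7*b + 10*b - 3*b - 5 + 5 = 0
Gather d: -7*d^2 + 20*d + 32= -7*d^2 + 20*d + 32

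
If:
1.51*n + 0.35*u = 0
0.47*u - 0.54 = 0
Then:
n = -0.27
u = 1.15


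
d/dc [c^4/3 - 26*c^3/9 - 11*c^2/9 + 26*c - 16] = 4*c^3/3 - 26*c^2/3 - 22*c/9 + 26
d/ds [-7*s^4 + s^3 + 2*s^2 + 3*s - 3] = -28*s^3 + 3*s^2 + 4*s + 3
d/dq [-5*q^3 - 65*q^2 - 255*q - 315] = -15*q^2 - 130*q - 255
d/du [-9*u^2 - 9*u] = -18*u - 9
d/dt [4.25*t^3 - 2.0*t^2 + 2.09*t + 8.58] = 12.75*t^2 - 4.0*t + 2.09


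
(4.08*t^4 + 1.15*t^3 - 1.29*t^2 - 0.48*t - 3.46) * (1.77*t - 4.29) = 7.2216*t^5 - 15.4677*t^4 - 7.2168*t^3 + 4.6845*t^2 - 4.065*t + 14.8434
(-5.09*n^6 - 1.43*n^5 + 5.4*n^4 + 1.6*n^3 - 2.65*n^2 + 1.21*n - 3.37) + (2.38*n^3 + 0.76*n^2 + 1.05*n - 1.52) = -5.09*n^6 - 1.43*n^5 + 5.4*n^4 + 3.98*n^3 - 1.89*n^2 + 2.26*n - 4.89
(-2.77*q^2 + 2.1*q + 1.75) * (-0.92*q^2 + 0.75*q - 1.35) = 2.5484*q^4 - 4.0095*q^3 + 3.7045*q^2 - 1.5225*q - 2.3625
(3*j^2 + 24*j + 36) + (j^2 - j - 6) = 4*j^2 + 23*j + 30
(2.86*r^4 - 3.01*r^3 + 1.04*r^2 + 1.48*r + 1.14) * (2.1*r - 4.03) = 6.006*r^5 - 17.8468*r^4 + 14.3143*r^3 - 1.0832*r^2 - 3.5704*r - 4.5942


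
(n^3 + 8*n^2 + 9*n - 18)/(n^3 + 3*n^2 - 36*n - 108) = (n - 1)/(n - 6)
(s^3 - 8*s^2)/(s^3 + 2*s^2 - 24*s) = s*(s - 8)/(s^2 + 2*s - 24)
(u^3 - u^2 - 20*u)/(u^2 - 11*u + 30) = u*(u + 4)/(u - 6)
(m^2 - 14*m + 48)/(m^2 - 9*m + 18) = (m - 8)/(m - 3)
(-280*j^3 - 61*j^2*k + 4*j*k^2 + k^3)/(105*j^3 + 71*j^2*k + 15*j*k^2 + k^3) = (-8*j + k)/(3*j + k)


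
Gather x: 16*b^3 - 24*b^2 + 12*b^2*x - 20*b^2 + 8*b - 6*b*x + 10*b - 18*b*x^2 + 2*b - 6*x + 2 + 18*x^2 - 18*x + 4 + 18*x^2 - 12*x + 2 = 16*b^3 - 44*b^2 + 20*b + x^2*(36 - 18*b) + x*(12*b^2 - 6*b - 36) + 8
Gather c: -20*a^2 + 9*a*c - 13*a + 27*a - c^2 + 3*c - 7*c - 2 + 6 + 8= -20*a^2 + 14*a - c^2 + c*(9*a - 4) + 12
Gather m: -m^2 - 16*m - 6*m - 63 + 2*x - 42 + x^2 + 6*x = -m^2 - 22*m + x^2 + 8*x - 105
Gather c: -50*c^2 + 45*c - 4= -50*c^2 + 45*c - 4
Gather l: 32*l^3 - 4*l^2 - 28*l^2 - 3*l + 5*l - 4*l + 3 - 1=32*l^3 - 32*l^2 - 2*l + 2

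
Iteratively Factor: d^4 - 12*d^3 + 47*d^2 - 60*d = (d - 4)*(d^3 - 8*d^2 + 15*d) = (d - 5)*(d - 4)*(d^2 - 3*d) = (d - 5)*(d - 4)*(d - 3)*(d)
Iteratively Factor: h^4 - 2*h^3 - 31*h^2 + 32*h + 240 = (h + 3)*(h^3 - 5*h^2 - 16*h + 80) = (h + 3)*(h + 4)*(h^2 - 9*h + 20) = (h - 5)*(h + 3)*(h + 4)*(h - 4)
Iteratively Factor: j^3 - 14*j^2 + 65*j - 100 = (j - 5)*(j^2 - 9*j + 20) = (j - 5)*(j - 4)*(j - 5)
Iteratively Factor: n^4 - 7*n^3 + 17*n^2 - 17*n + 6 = (n - 3)*(n^3 - 4*n^2 + 5*n - 2) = (n - 3)*(n - 1)*(n^2 - 3*n + 2) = (n - 3)*(n - 1)^2*(n - 2)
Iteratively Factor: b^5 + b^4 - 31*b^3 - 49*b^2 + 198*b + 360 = (b - 5)*(b^4 + 6*b^3 - b^2 - 54*b - 72) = (b - 5)*(b - 3)*(b^3 + 9*b^2 + 26*b + 24) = (b - 5)*(b - 3)*(b + 2)*(b^2 + 7*b + 12) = (b - 5)*(b - 3)*(b + 2)*(b + 4)*(b + 3)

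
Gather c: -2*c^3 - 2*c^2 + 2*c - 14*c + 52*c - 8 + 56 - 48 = -2*c^3 - 2*c^2 + 40*c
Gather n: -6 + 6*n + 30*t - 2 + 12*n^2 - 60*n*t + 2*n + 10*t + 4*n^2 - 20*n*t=16*n^2 + n*(8 - 80*t) + 40*t - 8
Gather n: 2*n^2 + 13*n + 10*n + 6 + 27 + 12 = 2*n^2 + 23*n + 45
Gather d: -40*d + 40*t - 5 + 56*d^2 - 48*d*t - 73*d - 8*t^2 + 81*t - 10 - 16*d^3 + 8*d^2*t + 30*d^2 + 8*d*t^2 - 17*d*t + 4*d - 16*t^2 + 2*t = -16*d^3 + d^2*(8*t + 86) + d*(8*t^2 - 65*t - 109) - 24*t^2 + 123*t - 15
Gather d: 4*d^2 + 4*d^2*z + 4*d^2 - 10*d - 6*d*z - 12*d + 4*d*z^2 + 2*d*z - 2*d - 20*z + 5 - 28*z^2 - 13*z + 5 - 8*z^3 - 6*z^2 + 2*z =d^2*(4*z + 8) + d*(4*z^2 - 4*z - 24) - 8*z^3 - 34*z^2 - 31*z + 10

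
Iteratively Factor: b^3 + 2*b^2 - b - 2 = (b + 1)*(b^2 + b - 2) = (b - 1)*(b + 1)*(b + 2)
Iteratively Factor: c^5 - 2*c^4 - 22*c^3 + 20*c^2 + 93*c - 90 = (c - 1)*(c^4 - c^3 - 23*c^2 - 3*c + 90) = (c - 1)*(c + 3)*(c^3 - 4*c^2 - 11*c + 30) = (c - 5)*(c - 1)*(c + 3)*(c^2 + c - 6) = (c - 5)*(c - 2)*(c - 1)*(c + 3)*(c + 3)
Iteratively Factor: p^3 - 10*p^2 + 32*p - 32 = (p - 4)*(p^2 - 6*p + 8) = (p - 4)*(p - 2)*(p - 4)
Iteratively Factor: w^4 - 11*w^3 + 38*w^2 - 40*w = (w - 4)*(w^3 - 7*w^2 + 10*w) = (w - 5)*(w - 4)*(w^2 - 2*w) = (w - 5)*(w - 4)*(w - 2)*(w)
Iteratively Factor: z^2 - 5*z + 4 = (z - 1)*(z - 4)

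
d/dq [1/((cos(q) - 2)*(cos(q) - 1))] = (2*cos(q) - 3)*sin(q)/((cos(q) - 2)^2*(cos(q) - 1)^2)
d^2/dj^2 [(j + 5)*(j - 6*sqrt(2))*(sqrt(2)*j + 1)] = 6*sqrt(2)*j - 22 + 10*sqrt(2)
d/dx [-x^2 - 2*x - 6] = -2*x - 2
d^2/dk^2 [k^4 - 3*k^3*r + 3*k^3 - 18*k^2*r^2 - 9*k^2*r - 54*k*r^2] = 12*k^2 - 18*k*r + 18*k - 36*r^2 - 18*r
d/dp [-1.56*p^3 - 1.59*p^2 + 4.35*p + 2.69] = -4.68*p^2 - 3.18*p + 4.35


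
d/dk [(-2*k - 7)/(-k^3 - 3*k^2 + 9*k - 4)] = (-4*k^3 - 27*k^2 - 42*k + 71)/(k^6 + 6*k^5 - 9*k^4 - 46*k^3 + 105*k^2 - 72*k + 16)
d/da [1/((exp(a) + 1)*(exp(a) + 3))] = 2*(-exp(a) - 2)*exp(a)/(exp(4*a) + 8*exp(3*a) + 22*exp(2*a) + 24*exp(a) + 9)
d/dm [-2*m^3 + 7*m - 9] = 7 - 6*m^2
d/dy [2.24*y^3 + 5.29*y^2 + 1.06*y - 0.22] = 6.72*y^2 + 10.58*y + 1.06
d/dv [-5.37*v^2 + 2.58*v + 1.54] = 2.58 - 10.74*v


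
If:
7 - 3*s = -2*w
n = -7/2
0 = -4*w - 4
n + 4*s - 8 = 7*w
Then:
No Solution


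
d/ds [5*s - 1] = 5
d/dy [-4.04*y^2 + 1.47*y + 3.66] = 1.47 - 8.08*y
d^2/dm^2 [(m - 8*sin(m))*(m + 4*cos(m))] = 8*m*sin(m) - 4*m*cos(m) - 8*sin(m) + 64*sin(2*m) - 16*cos(m) + 2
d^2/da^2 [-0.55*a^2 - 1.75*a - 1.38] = -1.10000000000000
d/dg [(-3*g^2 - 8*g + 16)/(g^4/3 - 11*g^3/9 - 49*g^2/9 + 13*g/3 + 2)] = 9*(18*g^5 + 39*g^4 - 368*g^3 + 19*g^2 + 1460*g - 768)/(9*g^8 - 66*g^7 - 173*g^6 + 1312*g^5 + 1651*g^4 - 4218*g^3 - 243*g^2 + 1404*g + 324)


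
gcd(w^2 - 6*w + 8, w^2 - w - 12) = w - 4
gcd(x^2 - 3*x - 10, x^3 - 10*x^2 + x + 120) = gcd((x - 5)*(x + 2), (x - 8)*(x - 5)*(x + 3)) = x - 5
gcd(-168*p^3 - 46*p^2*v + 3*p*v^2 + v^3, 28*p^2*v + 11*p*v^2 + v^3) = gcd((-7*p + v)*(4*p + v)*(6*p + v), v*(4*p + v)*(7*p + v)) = 4*p + v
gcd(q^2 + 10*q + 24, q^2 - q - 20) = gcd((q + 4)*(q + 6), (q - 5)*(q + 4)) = q + 4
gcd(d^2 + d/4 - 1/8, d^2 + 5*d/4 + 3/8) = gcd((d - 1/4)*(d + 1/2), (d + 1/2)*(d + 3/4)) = d + 1/2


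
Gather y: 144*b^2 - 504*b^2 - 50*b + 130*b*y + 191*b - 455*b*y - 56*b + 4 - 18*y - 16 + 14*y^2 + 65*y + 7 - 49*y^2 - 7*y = -360*b^2 + 85*b - 35*y^2 + y*(40 - 325*b) - 5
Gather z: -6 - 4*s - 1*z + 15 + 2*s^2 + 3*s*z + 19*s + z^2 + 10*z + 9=2*s^2 + 15*s + z^2 + z*(3*s + 9) + 18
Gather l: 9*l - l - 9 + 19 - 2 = 8*l + 8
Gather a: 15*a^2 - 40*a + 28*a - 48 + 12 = 15*a^2 - 12*a - 36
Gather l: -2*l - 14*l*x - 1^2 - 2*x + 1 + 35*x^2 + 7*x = l*(-14*x - 2) + 35*x^2 + 5*x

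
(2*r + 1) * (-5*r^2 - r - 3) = -10*r^3 - 7*r^2 - 7*r - 3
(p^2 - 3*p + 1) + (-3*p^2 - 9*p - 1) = -2*p^2 - 12*p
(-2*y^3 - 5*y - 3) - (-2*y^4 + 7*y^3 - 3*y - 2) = 2*y^4 - 9*y^3 - 2*y - 1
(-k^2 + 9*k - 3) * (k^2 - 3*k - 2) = -k^4 + 12*k^3 - 28*k^2 - 9*k + 6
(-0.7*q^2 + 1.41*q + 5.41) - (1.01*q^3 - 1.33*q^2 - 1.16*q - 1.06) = -1.01*q^3 + 0.63*q^2 + 2.57*q + 6.47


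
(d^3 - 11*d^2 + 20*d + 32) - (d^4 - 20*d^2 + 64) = -d^4 + d^3 + 9*d^2 + 20*d - 32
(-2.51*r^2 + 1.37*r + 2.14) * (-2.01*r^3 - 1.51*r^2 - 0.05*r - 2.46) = 5.0451*r^5 + 1.0364*r^4 - 6.2446*r^3 + 2.8747*r^2 - 3.4772*r - 5.2644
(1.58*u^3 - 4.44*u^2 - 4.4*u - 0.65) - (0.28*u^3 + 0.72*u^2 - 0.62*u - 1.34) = 1.3*u^3 - 5.16*u^2 - 3.78*u + 0.69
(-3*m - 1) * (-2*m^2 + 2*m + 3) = 6*m^3 - 4*m^2 - 11*m - 3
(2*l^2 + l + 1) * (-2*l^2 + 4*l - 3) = -4*l^4 + 6*l^3 - 4*l^2 + l - 3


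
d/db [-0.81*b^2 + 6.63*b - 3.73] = 6.63 - 1.62*b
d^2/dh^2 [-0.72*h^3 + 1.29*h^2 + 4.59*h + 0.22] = 2.58 - 4.32*h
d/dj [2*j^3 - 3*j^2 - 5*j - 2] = 6*j^2 - 6*j - 5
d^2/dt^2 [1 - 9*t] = 0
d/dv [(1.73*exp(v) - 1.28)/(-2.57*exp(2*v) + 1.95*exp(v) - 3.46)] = (4.4461*exp(2*v) - 6.5792*exp(v) - 3.4898)*exp(v)/(6.6049*exp(4*v) - 10.023*exp(3*v) + 21.5869*exp(2*v) - 13.494*exp(v) + 11.9716)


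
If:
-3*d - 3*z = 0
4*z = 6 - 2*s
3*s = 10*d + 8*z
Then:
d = -9/4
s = -3/2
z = 9/4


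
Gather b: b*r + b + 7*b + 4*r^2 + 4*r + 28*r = b*(r + 8) + 4*r^2 + 32*r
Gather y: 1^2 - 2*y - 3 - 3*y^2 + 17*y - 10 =-3*y^2 + 15*y - 12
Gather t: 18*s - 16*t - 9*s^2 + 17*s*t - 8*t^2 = -9*s^2 + 18*s - 8*t^2 + t*(17*s - 16)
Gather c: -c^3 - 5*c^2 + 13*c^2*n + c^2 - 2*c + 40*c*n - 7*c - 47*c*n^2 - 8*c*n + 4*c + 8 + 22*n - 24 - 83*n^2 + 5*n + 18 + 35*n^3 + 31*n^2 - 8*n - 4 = -c^3 + c^2*(13*n - 4) + c*(-47*n^2 + 32*n - 5) + 35*n^3 - 52*n^2 + 19*n - 2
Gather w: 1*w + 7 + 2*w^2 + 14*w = 2*w^2 + 15*w + 7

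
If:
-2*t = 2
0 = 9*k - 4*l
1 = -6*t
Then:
No Solution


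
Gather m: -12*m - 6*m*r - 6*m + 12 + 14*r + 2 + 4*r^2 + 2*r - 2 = m*(-6*r - 18) + 4*r^2 + 16*r + 12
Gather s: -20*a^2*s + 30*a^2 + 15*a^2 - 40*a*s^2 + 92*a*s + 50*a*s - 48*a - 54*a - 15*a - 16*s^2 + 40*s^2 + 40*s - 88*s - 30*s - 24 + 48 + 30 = 45*a^2 - 117*a + s^2*(24 - 40*a) + s*(-20*a^2 + 142*a - 78) + 54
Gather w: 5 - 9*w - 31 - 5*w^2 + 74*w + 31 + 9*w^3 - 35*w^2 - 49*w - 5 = 9*w^3 - 40*w^2 + 16*w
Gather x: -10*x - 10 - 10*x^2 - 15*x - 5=-10*x^2 - 25*x - 15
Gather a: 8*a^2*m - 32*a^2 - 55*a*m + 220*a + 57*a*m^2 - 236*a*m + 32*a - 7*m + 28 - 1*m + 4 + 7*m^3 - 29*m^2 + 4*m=a^2*(8*m - 32) + a*(57*m^2 - 291*m + 252) + 7*m^3 - 29*m^2 - 4*m + 32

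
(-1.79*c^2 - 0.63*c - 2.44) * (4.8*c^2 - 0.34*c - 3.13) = -8.592*c^4 - 2.4154*c^3 - 5.8951*c^2 + 2.8015*c + 7.6372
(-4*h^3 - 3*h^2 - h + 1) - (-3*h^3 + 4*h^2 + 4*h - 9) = -h^3 - 7*h^2 - 5*h + 10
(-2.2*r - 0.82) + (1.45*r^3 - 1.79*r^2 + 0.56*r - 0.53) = 1.45*r^3 - 1.79*r^2 - 1.64*r - 1.35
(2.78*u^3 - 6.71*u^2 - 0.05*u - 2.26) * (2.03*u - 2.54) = 5.6434*u^4 - 20.6825*u^3 + 16.9419*u^2 - 4.4608*u + 5.7404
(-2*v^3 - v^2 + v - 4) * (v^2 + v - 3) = -2*v^5 - 3*v^4 + 6*v^3 - 7*v + 12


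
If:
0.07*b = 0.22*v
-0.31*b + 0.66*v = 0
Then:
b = 0.00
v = 0.00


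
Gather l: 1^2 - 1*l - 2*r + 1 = -l - 2*r + 2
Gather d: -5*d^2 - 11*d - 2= -5*d^2 - 11*d - 2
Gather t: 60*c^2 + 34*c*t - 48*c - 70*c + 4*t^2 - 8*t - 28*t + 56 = 60*c^2 - 118*c + 4*t^2 + t*(34*c - 36) + 56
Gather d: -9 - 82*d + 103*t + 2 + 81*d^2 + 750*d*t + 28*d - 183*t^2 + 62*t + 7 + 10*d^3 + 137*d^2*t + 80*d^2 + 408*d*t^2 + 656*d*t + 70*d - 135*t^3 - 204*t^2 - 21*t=10*d^3 + d^2*(137*t + 161) + d*(408*t^2 + 1406*t + 16) - 135*t^3 - 387*t^2 + 144*t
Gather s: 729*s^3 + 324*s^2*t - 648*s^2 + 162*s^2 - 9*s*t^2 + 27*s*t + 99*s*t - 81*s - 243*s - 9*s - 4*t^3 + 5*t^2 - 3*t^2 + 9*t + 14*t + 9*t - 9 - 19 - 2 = 729*s^3 + s^2*(324*t - 486) + s*(-9*t^2 + 126*t - 333) - 4*t^3 + 2*t^2 + 32*t - 30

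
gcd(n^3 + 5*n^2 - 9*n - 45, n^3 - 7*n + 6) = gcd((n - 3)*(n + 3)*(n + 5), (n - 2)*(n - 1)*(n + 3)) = n + 3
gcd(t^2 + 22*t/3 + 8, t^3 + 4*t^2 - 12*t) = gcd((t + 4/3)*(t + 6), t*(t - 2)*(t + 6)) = t + 6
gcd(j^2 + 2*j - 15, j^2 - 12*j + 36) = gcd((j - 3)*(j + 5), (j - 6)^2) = 1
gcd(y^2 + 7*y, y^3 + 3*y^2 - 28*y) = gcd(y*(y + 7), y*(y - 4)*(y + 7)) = y^2 + 7*y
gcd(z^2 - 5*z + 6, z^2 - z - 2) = z - 2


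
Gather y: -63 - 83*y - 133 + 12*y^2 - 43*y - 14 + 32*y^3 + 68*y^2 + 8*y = 32*y^3 + 80*y^2 - 118*y - 210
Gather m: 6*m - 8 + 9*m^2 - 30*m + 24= 9*m^2 - 24*m + 16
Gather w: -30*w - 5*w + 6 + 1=7 - 35*w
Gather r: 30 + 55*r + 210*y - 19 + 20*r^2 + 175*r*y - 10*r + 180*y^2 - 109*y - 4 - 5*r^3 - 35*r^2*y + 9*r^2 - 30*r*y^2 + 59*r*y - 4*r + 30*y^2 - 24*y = -5*r^3 + r^2*(29 - 35*y) + r*(-30*y^2 + 234*y + 41) + 210*y^2 + 77*y + 7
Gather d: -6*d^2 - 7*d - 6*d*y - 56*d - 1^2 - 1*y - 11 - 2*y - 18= -6*d^2 + d*(-6*y - 63) - 3*y - 30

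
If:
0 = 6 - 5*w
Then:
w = 6/5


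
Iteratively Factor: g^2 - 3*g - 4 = (g - 4)*(g + 1)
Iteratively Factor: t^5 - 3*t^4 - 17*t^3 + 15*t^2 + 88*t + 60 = (t - 3)*(t^4 - 17*t^2 - 36*t - 20) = (t - 3)*(t + 2)*(t^3 - 2*t^2 - 13*t - 10) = (t - 3)*(t + 2)^2*(t^2 - 4*t - 5) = (t - 5)*(t - 3)*(t + 2)^2*(t + 1)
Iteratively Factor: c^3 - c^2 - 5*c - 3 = (c + 1)*(c^2 - 2*c - 3) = (c - 3)*(c + 1)*(c + 1)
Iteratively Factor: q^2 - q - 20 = (q + 4)*(q - 5)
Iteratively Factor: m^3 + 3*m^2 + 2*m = (m)*(m^2 + 3*m + 2) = m*(m + 1)*(m + 2)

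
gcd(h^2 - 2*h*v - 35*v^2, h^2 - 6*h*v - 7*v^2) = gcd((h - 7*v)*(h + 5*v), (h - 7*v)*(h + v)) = -h + 7*v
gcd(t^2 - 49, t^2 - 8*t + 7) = t - 7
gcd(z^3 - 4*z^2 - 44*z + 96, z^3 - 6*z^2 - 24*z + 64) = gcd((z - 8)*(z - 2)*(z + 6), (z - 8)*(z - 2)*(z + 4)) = z^2 - 10*z + 16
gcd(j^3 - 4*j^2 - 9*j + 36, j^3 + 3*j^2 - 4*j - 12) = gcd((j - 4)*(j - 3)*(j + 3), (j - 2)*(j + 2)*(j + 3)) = j + 3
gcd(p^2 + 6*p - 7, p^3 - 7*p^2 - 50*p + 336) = p + 7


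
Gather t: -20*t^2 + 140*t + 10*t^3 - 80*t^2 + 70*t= 10*t^3 - 100*t^2 + 210*t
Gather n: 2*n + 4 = 2*n + 4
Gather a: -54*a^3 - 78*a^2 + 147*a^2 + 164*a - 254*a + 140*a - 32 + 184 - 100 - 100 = -54*a^3 + 69*a^2 + 50*a - 48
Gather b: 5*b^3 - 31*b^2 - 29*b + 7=5*b^3 - 31*b^2 - 29*b + 7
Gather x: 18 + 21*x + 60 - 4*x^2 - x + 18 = -4*x^2 + 20*x + 96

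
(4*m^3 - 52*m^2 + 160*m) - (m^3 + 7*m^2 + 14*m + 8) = 3*m^3 - 59*m^2 + 146*m - 8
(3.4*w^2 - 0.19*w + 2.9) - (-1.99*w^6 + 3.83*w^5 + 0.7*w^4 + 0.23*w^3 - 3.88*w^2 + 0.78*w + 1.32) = 1.99*w^6 - 3.83*w^5 - 0.7*w^4 - 0.23*w^3 + 7.28*w^2 - 0.97*w + 1.58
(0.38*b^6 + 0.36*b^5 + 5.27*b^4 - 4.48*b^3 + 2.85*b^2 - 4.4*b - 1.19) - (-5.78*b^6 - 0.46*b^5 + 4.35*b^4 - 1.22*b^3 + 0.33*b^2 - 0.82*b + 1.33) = 6.16*b^6 + 0.82*b^5 + 0.92*b^4 - 3.26*b^3 + 2.52*b^2 - 3.58*b - 2.52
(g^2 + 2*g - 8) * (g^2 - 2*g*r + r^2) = g^4 - 2*g^3*r + 2*g^3 + g^2*r^2 - 4*g^2*r - 8*g^2 + 2*g*r^2 + 16*g*r - 8*r^2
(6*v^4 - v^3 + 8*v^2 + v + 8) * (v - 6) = 6*v^5 - 37*v^4 + 14*v^3 - 47*v^2 + 2*v - 48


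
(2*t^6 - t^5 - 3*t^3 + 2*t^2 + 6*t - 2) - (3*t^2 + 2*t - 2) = 2*t^6 - t^5 - 3*t^3 - t^2 + 4*t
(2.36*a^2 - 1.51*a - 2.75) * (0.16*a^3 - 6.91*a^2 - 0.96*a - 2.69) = 0.3776*a^5 - 16.5492*a^4 + 7.7285*a^3 + 14.1037*a^2 + 6.7019*a + 7.3975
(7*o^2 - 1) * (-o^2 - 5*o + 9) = -7*o^4 - 35*o^3 + 64*o^2 + 5*o - 9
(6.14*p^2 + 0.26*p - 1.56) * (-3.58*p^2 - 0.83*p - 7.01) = -21.9812*p^4 - 6.027*p^3 - 37.6724*p^2 - 0.5278*p + 10.9356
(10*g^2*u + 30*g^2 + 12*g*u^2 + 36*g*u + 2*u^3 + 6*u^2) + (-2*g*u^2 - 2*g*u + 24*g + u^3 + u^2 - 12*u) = 10*g^2*u + 30*g^2 + 10*g*u^2 + 34*g*u + 24*g + 3*u^3 + 7*u^2 - 12*u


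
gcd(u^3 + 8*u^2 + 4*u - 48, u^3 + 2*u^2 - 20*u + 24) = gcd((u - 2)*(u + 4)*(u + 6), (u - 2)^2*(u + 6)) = u^2 + 4*u - 12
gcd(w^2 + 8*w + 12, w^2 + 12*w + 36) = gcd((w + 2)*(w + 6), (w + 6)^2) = w + 6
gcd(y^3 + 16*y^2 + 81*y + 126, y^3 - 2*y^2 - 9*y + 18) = y + 3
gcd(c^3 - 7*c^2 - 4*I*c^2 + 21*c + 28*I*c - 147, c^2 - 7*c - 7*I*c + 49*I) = c^2 + c*(-7 - 7*I) + 49*I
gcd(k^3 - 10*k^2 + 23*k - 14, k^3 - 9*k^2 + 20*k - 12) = k^2 - 3*k + 2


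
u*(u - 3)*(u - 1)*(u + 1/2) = u^4 - 7*u^3/2 + u^2 + 3*u/2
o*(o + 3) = o^2 + 3*o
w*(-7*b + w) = -7*b*w + w^2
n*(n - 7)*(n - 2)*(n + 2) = n^4 - 7*n^3 - 4*n^2 + 28*n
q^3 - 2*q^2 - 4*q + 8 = (q - 2)^2*(q + 2)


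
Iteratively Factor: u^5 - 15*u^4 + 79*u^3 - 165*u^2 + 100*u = (u)*(u^4 - 15*u^3 + 79*u^2 - 165*u + 100) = u*(u - 5)*(u^3 - 10*u^2 + 29*u - 20) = u*(u - 5)*(u - 4)*(u^2 - 6*u + 5) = u*(u - 5)^2*(u - 4)*(u - 1)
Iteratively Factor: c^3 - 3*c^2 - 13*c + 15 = (c - 5)*(c^2 + 2*c - 3) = (c - 5)*(c - 1)*(c + 3)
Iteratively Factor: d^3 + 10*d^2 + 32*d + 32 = (d + 2)*(d^2 + 8*d + 16) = (d + 2)*(d + 4)*(d + 4)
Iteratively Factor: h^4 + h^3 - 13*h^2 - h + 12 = (h - 1)*(h^3 + 2*h^2 - 11*h - 12) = (h - 3)*(h - 1)*(h^2 + 5*h + 4) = (h - 3)*(h - 1)*(h + 4)*(h + 1)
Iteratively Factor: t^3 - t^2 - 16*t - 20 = (t + 2)*(t^2 - 3*t - 10) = (t - 5)*(t + 2)*(t + 2)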